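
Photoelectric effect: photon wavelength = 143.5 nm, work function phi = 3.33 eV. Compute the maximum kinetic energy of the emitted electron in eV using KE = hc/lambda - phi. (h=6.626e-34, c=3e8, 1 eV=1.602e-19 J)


E_photon = hc / lambda
= (6.626e-34)(3e8) / (143.5e-9)
= 1.3852e-18 J
= 8.6469 eV
KE = E_photon - phi
= 8.6469 - 3.33
= 5.3169 eV

5.3169


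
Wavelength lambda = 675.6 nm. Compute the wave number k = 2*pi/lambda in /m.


k = 2 * pi / lambda
= 6.2832 / (675.6e-9)
= 6.2832 / 6.7560e-07
= 9.3002e+06 /m

9.3002e+06


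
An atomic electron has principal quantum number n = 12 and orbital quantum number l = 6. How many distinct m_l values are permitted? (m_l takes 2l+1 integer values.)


m_l ranges from -l to +l in integer steps
So m_l goes from -6 to +6
Count = 2l + 1 = 2*6 + 1
= 13

13


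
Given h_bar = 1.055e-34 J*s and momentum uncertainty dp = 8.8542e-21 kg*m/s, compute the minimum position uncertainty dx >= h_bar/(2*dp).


dx = h_bar / (2 * dp)
= 1.055e-34 / (2 * 8.8542e-21)
= 1.055e-34 / 1.7708e-20
= 5.9576e-15 m

5.9576e-15


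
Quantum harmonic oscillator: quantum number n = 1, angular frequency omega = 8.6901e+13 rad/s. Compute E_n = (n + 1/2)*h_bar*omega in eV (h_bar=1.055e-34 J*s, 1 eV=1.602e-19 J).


E = (n + 1/2) * h_bar * omega
= (1 + 0.5) * 1.055e-34 * 8.6901e+13
= 1.5 * 9.1681e-21
= 1.3752e-20 J
= 0.0858 eV

0.0858


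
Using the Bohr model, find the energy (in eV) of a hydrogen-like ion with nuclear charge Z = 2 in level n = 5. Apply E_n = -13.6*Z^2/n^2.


E_n = -13.6 * Z^2 / n^2
= -13.6 * 2^2 / 5^2
= -13.6 * 4 / 25
= -2.176 eV

-2.176


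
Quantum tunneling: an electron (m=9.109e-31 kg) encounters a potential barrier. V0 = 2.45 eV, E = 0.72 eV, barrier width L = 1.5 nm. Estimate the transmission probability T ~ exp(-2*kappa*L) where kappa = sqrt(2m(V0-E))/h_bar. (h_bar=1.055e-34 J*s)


V0 - E = 1.73 eV = 2.7715e-19 J
kappa = sqrt(2 * m * (V0-E)) / h_bar
= sqrt(2 * 9.109e-31 * 2.7715e-19) / 1.055e-34
= 6.7352e+09 /m
2*kappa*L = 2 * 6.7352e+09 * 1.5e-9
= 20.2057
T = exp(-20.2057) = 1.677973e-09

1.677973e-09


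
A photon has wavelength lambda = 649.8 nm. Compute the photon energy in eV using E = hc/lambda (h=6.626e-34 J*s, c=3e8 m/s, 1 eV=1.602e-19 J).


E = hc / lambda
= (6.626e-34)(3e8) / (649.8e-9)
= 1.9878e-25 / 6.4980e-07
= 3.0591e-19 J
Converting to eV: 3.0591e-19 / 1.602e-19
= 1.9095 eV

1.9095


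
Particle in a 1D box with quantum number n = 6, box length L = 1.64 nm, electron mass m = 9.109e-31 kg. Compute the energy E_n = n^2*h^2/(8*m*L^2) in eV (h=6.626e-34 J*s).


E = n^2 * h^2 / (8 * m * L^2)
= 6^2 * (6.626e-34)^2 / (8 * 9.109e-31 * (1.64e-9)^2)
= 36 * 4.3904e-67 / (8 * 9.109e-31 * 2.6896e-18)
= 8.0641e-19 J
= 5.0338 eV

5.0338


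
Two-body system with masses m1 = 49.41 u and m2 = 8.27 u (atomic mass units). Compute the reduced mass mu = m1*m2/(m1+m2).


mu = m1 * m2 / (m1 + m2)
= 49.41 * 8.27 / (49.41 + 8.27)
= 408.6207 / 57.68
= 7.0843 u

7.0843


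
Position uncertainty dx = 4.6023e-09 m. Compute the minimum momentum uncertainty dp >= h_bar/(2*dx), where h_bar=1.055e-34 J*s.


dp = h_bar / (2 * dx)
= 1.055e-34 / (2 * 4.6023e-09)
= 1.055e-34 / 9.2046e-09
= 1.1462e-26 kg*m/s

1.1462e-26


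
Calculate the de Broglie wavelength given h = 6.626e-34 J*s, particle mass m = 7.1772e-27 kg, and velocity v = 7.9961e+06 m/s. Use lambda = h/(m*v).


lambda = h / (m * v)
= 6.626e-34 / (7.1772e-27 * 7.9961e+06)
= 6.626e-34 / 5.7390e-20
= 1.1546e-14 m

1.1546e-14


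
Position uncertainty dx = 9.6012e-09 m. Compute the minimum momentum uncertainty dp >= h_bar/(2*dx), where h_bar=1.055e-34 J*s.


dp = h_bar / (2 * dx)
= 1.055e-34 / (2 * 9.6012e-09)
= 1.055e-34 / 1.9202e-08
= 5.4941e-27 kg*m/s

5.4941e-27


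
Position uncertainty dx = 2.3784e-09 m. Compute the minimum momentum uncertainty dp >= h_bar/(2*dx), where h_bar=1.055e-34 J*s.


dp = h_bar / (2 * dx)
= 1.055e-34 / (2 * 2.3784e-09)
= 1.055e-34 / 4.7568e-09
= 2.2179e-26 kg*m/s

2.2179e-26


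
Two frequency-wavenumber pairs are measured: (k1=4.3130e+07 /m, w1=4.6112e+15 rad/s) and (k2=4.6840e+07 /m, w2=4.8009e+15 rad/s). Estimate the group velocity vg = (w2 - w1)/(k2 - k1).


vg = (w2 - w1) / (k2 - k1)
= (4.8009e+15 - 4.6112e+15) / (4.6840e+07 - 4.3130e+07)
= 1.8970e+14 / 3.7100e+06
= 5.1132e+07 m/s

5.1132e+07


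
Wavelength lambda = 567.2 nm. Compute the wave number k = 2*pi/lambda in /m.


k = 2 * pi / lambda
= 6.2832 / (567.2e-9)
= 6.2832 / 5.6720e-07
= 1.1078e+07 /m

1.1078e+07


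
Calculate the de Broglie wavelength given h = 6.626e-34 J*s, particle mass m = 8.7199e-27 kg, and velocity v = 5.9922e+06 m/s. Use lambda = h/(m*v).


lambda = h / (m * v)
= 6.626e-34 / (8.7199e-27 * 5.9922e+06)
= 6.626e-34 / 5.2251e-20
= 1.2681e-14 m

1.2681e-14


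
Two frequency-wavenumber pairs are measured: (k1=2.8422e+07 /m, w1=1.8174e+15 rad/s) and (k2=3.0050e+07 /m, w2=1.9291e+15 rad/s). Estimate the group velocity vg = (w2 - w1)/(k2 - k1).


vg = (w2 - w1) / (k2 - k1)
= (1.9291e+15 - 1.8174e+15) / (3.0050e+07 - 2.8422e+07)
= 1.1170e+14 / 1.6280e+06
= 6.8612e+07 m/s

6.8612e+07


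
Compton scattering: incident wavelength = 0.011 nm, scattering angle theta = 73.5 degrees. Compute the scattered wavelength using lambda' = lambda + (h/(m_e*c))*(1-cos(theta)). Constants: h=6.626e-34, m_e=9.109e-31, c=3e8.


Compton wavelength: h/(m_e*c) = 2.4247e-12 m
d_lambda = 2.4247e-12 * (1 - cos(73.5 deg))
= 2.4247e-12 * 0.715985
= 1.7361e-12 m = 0.001736 nm
lambda' = 0.011 + 0.001736
= 0.012736 nm

0.012736


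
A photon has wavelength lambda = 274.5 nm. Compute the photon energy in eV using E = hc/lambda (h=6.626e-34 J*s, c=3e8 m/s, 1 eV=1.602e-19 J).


E = hc / lambda
= (6.626e-34)(3e8) / (274.5e-9)
= 1.9878e-25 / 2.7450e-07
= 7.2415e-19 J
Converting to eV: 7.2415e-19 / 1.602e-19
= 4.5203 eV

4.5203


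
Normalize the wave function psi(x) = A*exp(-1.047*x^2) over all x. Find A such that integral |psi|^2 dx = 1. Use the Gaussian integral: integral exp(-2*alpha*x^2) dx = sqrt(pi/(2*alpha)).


integral |psi|^2 dx = A^2 * sqrt(pi/(2*alpha)) = 1
A^2 = sqrt(2*alpha/pi)
= sqrt(2 * 1.047 / pi)
= 0.81642
A = sqrt(0.81642)
= 0.9036

0.9036


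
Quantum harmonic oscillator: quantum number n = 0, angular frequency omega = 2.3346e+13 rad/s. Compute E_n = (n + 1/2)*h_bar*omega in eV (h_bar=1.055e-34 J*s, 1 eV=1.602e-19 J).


E = (n + 1/2) * h_bar * omega
= (0 + 0.5) * 1.055e-34 * 2.3346e+13
= 0.5 * 2.4630e-21
= 1.2315e-21 J
= 0.0077 eV

0.0077


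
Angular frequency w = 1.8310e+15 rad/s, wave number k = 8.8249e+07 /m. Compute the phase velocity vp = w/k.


vp = w / k
= 1.8310e+15 / 8.8249e+07
= 2.0748e+07 m/s

2.0748e+07


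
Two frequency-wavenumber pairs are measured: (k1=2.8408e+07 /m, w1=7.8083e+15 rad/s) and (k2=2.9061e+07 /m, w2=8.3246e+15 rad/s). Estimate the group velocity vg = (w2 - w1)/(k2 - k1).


vg = (w2 - w1) / (k2 - k1)
= (8.3246e+15 - 7.8083e+15) / (2.9061e+07 - 2.8408e+07)
= 5.1630e+14 / 6.5300e+05
= 7.9066e+08 m/s

7.9066e+08


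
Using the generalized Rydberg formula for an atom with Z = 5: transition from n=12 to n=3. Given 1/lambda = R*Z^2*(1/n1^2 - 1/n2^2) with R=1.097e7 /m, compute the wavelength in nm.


1/lambda = R * Z^2 * (1/n1^2 - 1/n2^2)
= 1.097e7 * 5^2 * (1/3^2 - 1/12^2)
= 1.097e7 * 25 * (0.111111 - 0.006944)
= 2.8568e+07 /m
lambda = 1 / 2.8568e+07
= 35.0046 nm

35.0046


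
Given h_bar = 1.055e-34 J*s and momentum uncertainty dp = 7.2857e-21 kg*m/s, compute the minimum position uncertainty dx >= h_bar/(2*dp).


dx = h_bar / (2 * dp)
= 1.055e-34 / (2 * 7.2857e-21)
= 1.055e-34 / 1.4571e-20
= 7.2402e-15 m

7.2402e-15


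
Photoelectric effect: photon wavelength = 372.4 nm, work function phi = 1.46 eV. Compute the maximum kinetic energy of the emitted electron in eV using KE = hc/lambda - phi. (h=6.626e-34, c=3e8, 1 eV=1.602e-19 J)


E_photon = hc / lambda
= (6.626e-34)(3e8) / (372.4e-9)
= 5.3378e-19 J
= 3.332 eV
KE = E_photon - phi
= 3.332 - 1.46
= 1.872 eV

1.872


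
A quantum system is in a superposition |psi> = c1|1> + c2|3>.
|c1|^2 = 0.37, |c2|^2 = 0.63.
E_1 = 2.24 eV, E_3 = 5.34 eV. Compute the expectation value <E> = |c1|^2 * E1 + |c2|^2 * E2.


<E> = |c1|^2 * E1 + |c2|^2 * E2
= 0.37 * 2.24 + 0.63 * 5.34
= 0.8288 + 3.3642
= 4.193 eV

4.193


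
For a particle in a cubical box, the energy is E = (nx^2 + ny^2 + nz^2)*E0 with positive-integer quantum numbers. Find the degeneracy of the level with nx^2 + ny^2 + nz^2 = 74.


Enumerate all (nx, ny, nz) with nx^2 + ny^2 + nz^2 = 74:
(1,3,8)
(1,8,3)
(3,1,8)
(3,4,7)
(3,7,4)
(3,8,1)
(4,3,7)
(4,7,3)
(7,3,4)
(7,4,3)
(8,1,3)
(8,3,1)
Total degeneracy = 12

12


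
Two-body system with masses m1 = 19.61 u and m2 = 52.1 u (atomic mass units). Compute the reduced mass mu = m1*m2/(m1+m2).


mu = m1 * m2 / (m1 + m2)
= 19.61 * 52.1 / (19.61 + 52.1)
= 1021.681 / 71.71
= 14.2474 u

14.2474


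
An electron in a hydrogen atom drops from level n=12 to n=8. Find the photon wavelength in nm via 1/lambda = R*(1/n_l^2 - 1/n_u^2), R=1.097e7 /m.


1/lambda = R * (1/n_l^2 - 1/n_u^2)
= 1.097e7 * (1/8^2 - 1/12^2)
= 1.097e7 * (0.015625 - 0.006944)
= 1.097e7 * 0.008681
= 9.5226e+04 /m
lambda = 1 / 9.5226e+04 = 10501.3674 nm

10501.3674


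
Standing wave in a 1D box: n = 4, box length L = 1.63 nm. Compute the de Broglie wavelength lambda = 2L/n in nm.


lambda = 2L / n
= 2 * 1.63 / 4
= 3.26 / 4
= 0.815 nm

0.815


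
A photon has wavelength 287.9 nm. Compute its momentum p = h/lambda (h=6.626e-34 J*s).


p = h / lambda
= 6.626e-34 / (287.9e-9)
= 6.626e-34 / 2.8790e-07
= 2.3015e-27 kg*m/s

2.3015e-27


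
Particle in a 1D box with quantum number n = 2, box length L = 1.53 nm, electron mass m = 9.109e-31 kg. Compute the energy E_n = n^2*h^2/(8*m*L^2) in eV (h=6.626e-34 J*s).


E = n^2 * h^2 / (8 * m * L^2)
= 2^2 * (6.626e-34)^2 / (8 * 9.109e-31 * (1.53e-9)^2)
= 4 * 4.3904e-67 / (8 * 9.109e-31 * 2.3409e-18)
= 1.0295e-19 J
= 0.6426 eV

0.6426


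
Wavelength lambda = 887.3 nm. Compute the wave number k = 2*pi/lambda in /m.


k = 2 * pi / lambda
= 6.2832 / (887.3e-9)
= 6.2832 / 8.8730e-07
= 7.0812e+06 /m

7.0812e+06


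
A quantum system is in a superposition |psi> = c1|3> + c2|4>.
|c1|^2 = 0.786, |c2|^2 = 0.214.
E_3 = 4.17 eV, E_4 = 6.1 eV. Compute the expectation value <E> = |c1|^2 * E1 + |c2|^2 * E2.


<E> = |c1|^2 * E1 + |c2|^2 * E2
= 0.786 * 4.17 + 0.214 * 6.1
= 3.2776 + 1.3054
= 4.583 eV

4.583


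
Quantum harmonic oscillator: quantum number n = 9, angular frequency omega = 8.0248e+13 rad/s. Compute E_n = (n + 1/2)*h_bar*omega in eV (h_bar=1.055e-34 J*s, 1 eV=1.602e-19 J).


E = (n + 1/2) * h_bar * omega
= (9 + 0.5) * 1.055e-34 * 8.0248e+13
= 9.5 * 8.4662e-21
= 8.0429e-20 J
= 0.5021 eV

0.5021


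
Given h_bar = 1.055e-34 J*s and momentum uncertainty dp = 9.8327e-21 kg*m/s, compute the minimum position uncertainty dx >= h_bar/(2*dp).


dx = h_bar / (2 * dp)
= 1.055e-34 / (2 * 9.8327e-21)
= 1.055e-34 / 1.9665e-20
= 5.3648e-15 m

5.3648e-15


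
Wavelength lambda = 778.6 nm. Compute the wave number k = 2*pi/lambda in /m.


k = 2 * pi / lambda
= 6.2832 / (778.6e-9)
= 6.2832 / 7.7860e-07
= 8.0699e+06 /m

8.0699e+06


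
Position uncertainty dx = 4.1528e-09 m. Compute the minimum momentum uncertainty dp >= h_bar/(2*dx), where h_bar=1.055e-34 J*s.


dp = h_bar / (2 * dx)
= 1.055e-34 / (2 * 4.1528e-09)
= 1.055e-34 / 8.3056e-09
= 1.2702e-26 kg*m/s

1.2702e-26


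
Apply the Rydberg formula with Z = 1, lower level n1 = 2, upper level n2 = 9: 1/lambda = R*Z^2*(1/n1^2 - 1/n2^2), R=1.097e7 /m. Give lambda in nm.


1/lambda = R * Z^2 * (1/n1^2 - 1/n2^2)
= 1.097e7 * 1^2 * (1/2^2 - 1/9^2)
= 1.097e7 * 1 * (0.25 - 0.012346)
= 2.6071e+06 /m
lambda = 1 / 2.6071e+06
= 383.5727 nm

383.5727


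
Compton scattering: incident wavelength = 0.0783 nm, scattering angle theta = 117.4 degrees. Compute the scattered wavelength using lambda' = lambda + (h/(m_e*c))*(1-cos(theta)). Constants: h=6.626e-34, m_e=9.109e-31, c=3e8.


Compton wavelength: h/(m_e*c) = 2.4247e-12 m
d_lambda = 2.4247e-12 * (1 - cos(117.4 deg))
= 2.4247e-12 * 1.4602
= 3.5406e-12 m = 0.003541 nm
lambda' = 0.0783 + 0.003541
= 0.081841 nm

0.081841


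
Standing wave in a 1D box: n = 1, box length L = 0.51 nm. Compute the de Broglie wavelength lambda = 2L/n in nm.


lambda = 2L / n
= 2 * 0.51 / 1
= 1.02 / 1
= 1.02 nm

1.02


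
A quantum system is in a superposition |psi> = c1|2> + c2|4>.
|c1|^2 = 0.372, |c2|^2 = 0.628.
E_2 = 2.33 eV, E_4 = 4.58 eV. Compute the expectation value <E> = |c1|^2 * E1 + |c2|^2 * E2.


<E> = |c1|^2 * E1 + |c2|^2 * E2
= 0.372 * 2.33 + 0.628 * 4.58
= 0.8668 + 2.8762
= 3.743 eV

3.743


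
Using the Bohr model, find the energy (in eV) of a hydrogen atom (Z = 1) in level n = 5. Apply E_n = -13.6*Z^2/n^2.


E_n = -13.6 * Z^2 / n^2
= -13.6 * 1^2 / 5^2
= -13.6 * 1 / 25
= -0.544 eV

-0.544


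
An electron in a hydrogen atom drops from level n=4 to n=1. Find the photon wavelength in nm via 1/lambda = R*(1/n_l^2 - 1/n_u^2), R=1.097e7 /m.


1/lambda = R * (1/n_l^2 - 1/n_u^2)
= 1.097e7 * (1/1^2 - 1/4^2)
= 1.097e7 * (1.0 - 0.0625)
= 1.097e7 * 0.9375
= 1.0284e+07 /m
lambda = 1 / 1.0284e+07 = 97.2349 nm

97.2349


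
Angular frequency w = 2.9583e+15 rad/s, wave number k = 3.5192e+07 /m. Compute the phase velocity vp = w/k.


vp = w / k
= 2.9583e+15 / 3.5192e+07
= 8.4062e+07 m/s

8.4062e+07


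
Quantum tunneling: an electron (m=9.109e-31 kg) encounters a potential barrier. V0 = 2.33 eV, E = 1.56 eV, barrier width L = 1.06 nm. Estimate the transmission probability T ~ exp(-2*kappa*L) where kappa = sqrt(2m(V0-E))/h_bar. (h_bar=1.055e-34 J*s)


V0 - E = 0.77 eV = 1.2335e-19 J
kappa = sqrt(2 * m * (V0-E)) / h_bar
= sqrt(2 * 9.109e-31 * 1.2335e-19) / 1.055e-34
= 4.4934e+09 /m
2*kappa*L = 2 * 4.4934e+09 * 1.06e-9
= 9.526
T = exp(-9.526) = 7.293110e-05

7.293110e-05


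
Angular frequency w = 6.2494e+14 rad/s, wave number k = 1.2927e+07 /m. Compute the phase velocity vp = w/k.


vp = w / k
= 6.2494e+14 / 1.2927e+07
= 4.8344e+07 m/s

4.8344e+07


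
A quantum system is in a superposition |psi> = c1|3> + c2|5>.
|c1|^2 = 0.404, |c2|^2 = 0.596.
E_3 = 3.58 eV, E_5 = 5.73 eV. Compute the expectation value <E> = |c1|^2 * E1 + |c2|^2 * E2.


<E> = |c1|^2 * E1 + |c2|^2 * E2
= 0.404 * 3.58 + 0.596 * 5.73
= 1.4463 + 3.4151
= 4.8614 eV

4.8614


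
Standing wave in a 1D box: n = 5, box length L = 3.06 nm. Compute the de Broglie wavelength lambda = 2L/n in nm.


lambda = 2L / n
= 2 * 3.06 / 5
= 6.12 / 5
= 1.224 nm

1.224


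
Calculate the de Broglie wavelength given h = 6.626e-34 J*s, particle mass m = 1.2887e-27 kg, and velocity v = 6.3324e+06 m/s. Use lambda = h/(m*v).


lambda = h / (m * v)
= 6.626e-34 / (1.2887e-27 * 6.3324e+06)
= 6.626e-34 / 8.1606e-21
= 8.1195e-14 m

8.1195e-14


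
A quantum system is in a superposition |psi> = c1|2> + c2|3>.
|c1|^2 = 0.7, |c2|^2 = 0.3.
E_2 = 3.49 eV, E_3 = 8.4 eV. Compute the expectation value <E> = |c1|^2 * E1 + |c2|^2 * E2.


<E> = |c1|^2 * E1 + |c2|^2 * E2
= 0.7 * 3.49 + 0.3 * 8.4
= 2.443 + 2.52
= 4.963 eV

4.963


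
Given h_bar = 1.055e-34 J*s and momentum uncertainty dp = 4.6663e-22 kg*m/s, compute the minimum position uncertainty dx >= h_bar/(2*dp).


dx = h_bar / (2 * dp)
= 1.055e-34 / (2 * 4.6663e-22)
= 1.055e-34 / 9.3326e-22
= 1.1304e-13 m

1.1304e-13


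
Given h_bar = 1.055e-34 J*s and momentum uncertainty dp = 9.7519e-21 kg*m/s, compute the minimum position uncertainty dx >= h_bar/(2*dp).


dx = h_bar / (2 * dp)
= 1.055e-34 / (2 * 9.7519e-21)
= 1.055e-34 / 1.9504e-20
= 5.4092e-15 m

5.4092e-15


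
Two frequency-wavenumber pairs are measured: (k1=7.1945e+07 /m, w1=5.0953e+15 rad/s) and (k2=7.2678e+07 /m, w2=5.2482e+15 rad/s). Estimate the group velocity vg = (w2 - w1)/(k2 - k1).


vg = (w2 - w1) / (k2 - k1)
= (5.2482e+15 - 5.0953e+15) / (7.2678e+07 - 7.1945e+07)
= 1.5290e+14 / 7.3300e+05
= 2.0859e+08 m/s

2.0859e+08


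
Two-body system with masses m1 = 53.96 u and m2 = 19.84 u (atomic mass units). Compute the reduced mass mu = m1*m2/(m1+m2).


mu = m1 * m2 / (m1 + m2)
= 53.96 * 19.84 / (53.96 + 19.84)
= 1070.5664 / 73.8
= 14.5063 u

14.5063


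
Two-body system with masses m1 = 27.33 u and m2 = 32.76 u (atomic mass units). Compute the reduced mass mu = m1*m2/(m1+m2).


mu = m1 * m2 / (m1 + m2)
= 27.33 * 32.76 / (27.33 + 32.76)
= 895.3308 / 60.09
= 14.8998 u

14.8998


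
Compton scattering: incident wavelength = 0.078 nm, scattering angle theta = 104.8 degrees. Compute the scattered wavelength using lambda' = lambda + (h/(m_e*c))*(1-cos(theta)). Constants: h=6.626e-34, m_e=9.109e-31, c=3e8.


Compton wavelength: h/(m_e*c) = 2.4247e-12 m
d_lambda = 2.4247e-12 * (1 - cos(104.8 deg))
= 2.4247e-12 * 1.255446
= 3.0441e-12 m = 0.003044 nm
lambda' = 0.078 + 0.003044
= 0.081044 nm

0.081044


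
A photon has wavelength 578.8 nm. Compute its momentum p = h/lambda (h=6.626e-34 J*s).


p = h / lambda
= 6.626e-34 / (578.8e-9)
= 6.626e-34 / 5.7880e-07
= 1.1448e-27 kg*m/s

1.1448e-27


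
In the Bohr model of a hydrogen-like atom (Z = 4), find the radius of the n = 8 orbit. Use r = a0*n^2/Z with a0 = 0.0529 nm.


r = a0 * n^2 / Z
= 0.0529 * 8^2 / 4
= 0.0529 * 64 / 4
= 0.8464 nm

0.8464


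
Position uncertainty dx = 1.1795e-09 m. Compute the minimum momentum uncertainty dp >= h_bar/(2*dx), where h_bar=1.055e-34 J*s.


dp = h_bar / (2 * dx)
= 1.055e-34 / (2 * 1.1795e-09)
= 1.055e-34 / 2.3590e-09
= 4.4722e-26 kg*m/s

4.4722e-26


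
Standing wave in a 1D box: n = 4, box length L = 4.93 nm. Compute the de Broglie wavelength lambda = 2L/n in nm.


lambda = 2L / n
= 2 * 4.93 / 4
= 9.86 / 4
= 2.465 nm

2.465


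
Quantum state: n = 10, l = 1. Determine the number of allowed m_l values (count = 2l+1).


m_l ranges from -l to +l in integer steps
So m_l goes from -1 to +1
Count = 2l + 1 = 2*1 + 1
= 3

3


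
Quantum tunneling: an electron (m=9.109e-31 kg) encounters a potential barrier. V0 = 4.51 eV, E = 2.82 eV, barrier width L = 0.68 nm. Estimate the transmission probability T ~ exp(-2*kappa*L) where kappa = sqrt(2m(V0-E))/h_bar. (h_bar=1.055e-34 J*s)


V0 - E = 1.69 eV = 2.7074e-19 J
kappa = sqrt(2 * m * (V0-E)) / h_bar
= sqrt(2 * 9.109e-31 * 2.7074e-19) / 1.055e-34
= 6.6569e+09 /m
2*kappa*L = 2 * 6.6569e+09 * 0.68e-9
= 9.0534
T = exp(-9.0534) = 1.169933e-04

1.169933e-04


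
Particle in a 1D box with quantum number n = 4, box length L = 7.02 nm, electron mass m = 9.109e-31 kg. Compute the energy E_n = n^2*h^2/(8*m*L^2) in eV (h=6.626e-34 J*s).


E = n^2 * h^2 / (8 * m * L^2)
= 4^2 * (6.626e-34)^2 / (8 * 9.109e-31 * (7.02e-9)^2)
= 16 * 4.3904e-67 / (8 * 9.109e-31 * 4.9280e-17)
= 1.9561e-20 J
= 0.1221 eV

0.1221


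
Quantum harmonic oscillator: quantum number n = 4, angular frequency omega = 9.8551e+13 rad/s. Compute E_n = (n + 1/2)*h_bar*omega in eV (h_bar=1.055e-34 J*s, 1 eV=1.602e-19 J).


E = (n + 1/2) * h_bar * omega
= (4 + 0.5) * 1.055e-34 * 9.8551e+13
= 4.5 * 1.0397e-20
= 4.6787e-20 J
= 0.2921 eV

0.2921


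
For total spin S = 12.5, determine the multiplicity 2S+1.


Spin multiplicity = 2S + 1
= 2 * 12.5 + 1
= 25.0 + 1
= 26

26


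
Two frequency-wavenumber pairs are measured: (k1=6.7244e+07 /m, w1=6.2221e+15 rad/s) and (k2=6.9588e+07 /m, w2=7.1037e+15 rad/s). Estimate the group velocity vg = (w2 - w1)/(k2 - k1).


vg = (w2 - w1) / (k2 - k1)
= (7.1037e+15 - 6.2221e+15) / (6.9588e+07 - 6.7244e+07)
= 8.8160e+14 / 2.3440e+06
= 3.7611e+08 m/s

3.7611e+08


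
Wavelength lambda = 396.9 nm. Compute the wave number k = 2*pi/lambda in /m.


k = 2 * pi / lambda
= 6.2832 / (396.9e-9)
= 6.2832 / 3.9690e-07
= 1.5831e+07 /m

1.5831e+07


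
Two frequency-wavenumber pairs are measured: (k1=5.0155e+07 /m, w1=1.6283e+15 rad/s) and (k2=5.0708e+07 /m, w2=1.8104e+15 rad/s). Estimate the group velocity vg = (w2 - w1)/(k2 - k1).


vg = (w2 - w1) / (k2 - k1)
= (1.8104e+15 - 1.6283e+15) / (5.0708e+07 - 5.0155e+07)
= 1.8210e+14 / 5.5300e+05
= 3.2929e+08 m/s

3.2929e+08


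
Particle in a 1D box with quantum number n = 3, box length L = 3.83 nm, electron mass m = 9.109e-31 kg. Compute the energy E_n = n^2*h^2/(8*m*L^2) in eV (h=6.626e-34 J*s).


E = n^2 * h^2 / (8 * m * L^2)
= 3^2 * (6.626e-34)^2 / (8 * 9.109e-31 * (3.83e-9)^2)
= 9 * 4.3904e-67 / (8 * 9.109e-31 * 1.4669e-17)
= 3.6965e-20 J
= 0.2307 eV

0.2307


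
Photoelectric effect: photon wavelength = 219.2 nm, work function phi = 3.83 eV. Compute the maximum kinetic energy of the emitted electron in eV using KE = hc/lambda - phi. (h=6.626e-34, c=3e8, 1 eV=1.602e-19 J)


E_photon = hc / lambda
= (6.626e-34)(3e8) / (219.2e-9)
= 9.0684e-19 J
= 5.6607 eV
KE = E_photon - phi
= 5.6607 - 3.83
= 1.8307 eV

1.8307


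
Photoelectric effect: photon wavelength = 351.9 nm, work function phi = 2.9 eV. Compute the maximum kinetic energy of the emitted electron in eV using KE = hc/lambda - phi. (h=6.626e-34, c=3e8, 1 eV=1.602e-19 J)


E_photon = hc / lambda
= (6.626e-34)(3e8) / (351.9e-9)
= 5.6488e-19 J
= 3.5261 eV
KE = E_photon - phi
= 3.5261 - 2.9
= 0.6261 eV

0.6261


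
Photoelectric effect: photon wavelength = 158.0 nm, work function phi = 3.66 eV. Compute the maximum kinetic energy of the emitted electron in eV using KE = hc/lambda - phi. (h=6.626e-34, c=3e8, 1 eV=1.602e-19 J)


E_photon = hc / lambda
= (6.626e-34)(3e8) / (158.0e-9)
= 1.2581e-18 J
= 7.8533 eV
KE = E_photon - phi
= 7.8533 - 3.66
= 4.1933 eV

4.1933


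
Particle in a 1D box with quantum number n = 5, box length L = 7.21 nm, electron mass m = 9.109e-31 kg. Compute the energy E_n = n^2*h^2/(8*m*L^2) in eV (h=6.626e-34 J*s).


E = n^2 * h^2 / (8 * m * L^2)
= 5^2 * (6.626e-34)^2 / (8 * 9.109e-31 * (7.21e-9)^2)
= 25 * 4.3904e-67 / (8 * 9.109e-31 * 5.1984e-17)
= 2.8974e-20 J
= 0.1809 eV

0.1809


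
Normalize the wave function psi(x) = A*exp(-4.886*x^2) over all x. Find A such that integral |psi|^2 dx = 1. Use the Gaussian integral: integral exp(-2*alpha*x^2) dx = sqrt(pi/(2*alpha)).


integral |psi|^2 dx = A^2 * sqrt(pi/(2*alpha)) = 1
A^2 = sqrt(2*alpha/pi)
= sqrt(2 * 4.886 / pi)
= 1.763668
A = sqrt(1.763668)
= 1.328

1.328


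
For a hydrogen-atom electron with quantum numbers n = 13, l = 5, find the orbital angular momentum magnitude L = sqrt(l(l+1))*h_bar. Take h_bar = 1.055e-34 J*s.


L = sqrt(l*(l+1)) * h_bar
= sqrt(5 * 6) * 1.055e-34
= sqrt(30) * 1.055e-34
= 5.4772 * 1.055e-34
= 5.7785e-34 J*s

5.7785e-34


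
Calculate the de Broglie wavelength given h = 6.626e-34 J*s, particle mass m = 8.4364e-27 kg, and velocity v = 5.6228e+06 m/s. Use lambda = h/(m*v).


lambda = h / (m * v)
= 6.626e-34 / (8.4364e-27 * 5.6228e+06)
= 6.626e-34 / 4.7436e-20
= 1.3968e-14 m

1.3968e-14


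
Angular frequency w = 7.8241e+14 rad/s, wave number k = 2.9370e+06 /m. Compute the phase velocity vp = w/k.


vp = w / k
= 7.8241e+14 / 2.9370e+06
= 2.6640e+08 m/s

2.6640e+08


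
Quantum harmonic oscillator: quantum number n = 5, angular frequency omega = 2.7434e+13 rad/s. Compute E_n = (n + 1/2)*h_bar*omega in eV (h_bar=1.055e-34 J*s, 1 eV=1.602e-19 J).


E = (n + 1/2) * h_bar * omega
= (5 + 0.5) * 1.055e-34 * 2.7434e+13
= 5.5 * 2.8943e-21
= 1.5919e-20 J
= 0.0994 eV

0.0994


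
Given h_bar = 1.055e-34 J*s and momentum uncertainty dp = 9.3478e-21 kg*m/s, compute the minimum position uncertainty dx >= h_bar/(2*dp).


dx = h_bar / (2 * dp)
= 1.055e-34 / (2 * 9.3478e-21)
= 1.055e-34 / 1.8696e-20
= 5.6430e-15 m

5.6430e-15


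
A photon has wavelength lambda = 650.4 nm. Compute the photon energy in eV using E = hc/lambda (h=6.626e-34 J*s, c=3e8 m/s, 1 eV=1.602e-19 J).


E = hc / lambda
= (6.626e-34)(3e8) / (650.4e-9)
= 1.9878e-25 / 6.5040e-07
= 3.0563e-19 J
Converting to eV: 3.0563e-19 / 1.602e-19
= 1.9078 eV

1.9078


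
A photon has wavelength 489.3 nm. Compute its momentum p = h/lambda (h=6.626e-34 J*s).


p = h / lambda
= 6.626e-34 / (489.3e-9)
= 6.626e-34 / 4.8930e-07
= 1.3542e-27 kg*m/s

1.3542e-27


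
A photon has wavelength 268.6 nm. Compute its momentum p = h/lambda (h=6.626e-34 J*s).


p = h / lambda
= 6.626e-34 / (268.6e-9)
= 6.626e-34 / 2.6860e-07
= 2.4669e-27 kg*m/s

2.4669e-27


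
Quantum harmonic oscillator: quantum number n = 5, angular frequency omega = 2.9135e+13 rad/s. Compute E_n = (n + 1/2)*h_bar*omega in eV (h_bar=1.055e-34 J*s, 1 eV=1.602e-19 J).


E = (n + 1/2) * h_bar * omega
= (5 + 0.5) * 1.055e-34 * 2.9135e+13
= 5.5 * 3.0737e-21
= 1.6906e-20 J
= 0.1055 eV

0.1055


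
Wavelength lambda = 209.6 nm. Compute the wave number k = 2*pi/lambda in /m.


k = 2 * pi / lambda
= 6.2832 / (209.6e-9)
= 6.2832 / 2.0960e-07
= 2.9977e+07 /m

2.9977e+07


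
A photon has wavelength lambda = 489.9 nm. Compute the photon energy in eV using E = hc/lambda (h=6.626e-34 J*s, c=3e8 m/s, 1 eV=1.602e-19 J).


E = hc / lambda
= (6.626e-34)(3e8) / (489.9e-9)
= 1.9878e-25 / 4.8990e-07
= 4.0576e-19 J
Converting to eV: 4.0576e-19 / 1.602e-19
= 2.5328 eV

2.5328


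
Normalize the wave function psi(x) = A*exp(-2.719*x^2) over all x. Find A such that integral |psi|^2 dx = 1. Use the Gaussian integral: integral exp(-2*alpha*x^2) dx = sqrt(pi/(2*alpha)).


integral |psi|^2 dx = A^2 * sqrt(pi/(2*alpha)) = 1
A^2 = sqrt(2*alpha/pi)
= sqrt(2 * 2.719 / pi)
= 1.315663
A = sqrt(1.315663)
= 1.147

1.147


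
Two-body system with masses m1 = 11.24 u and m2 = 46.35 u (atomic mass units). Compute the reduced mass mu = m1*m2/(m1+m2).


mu = m1 * m2 / (m1 + m2)
= 11.24 * 46.35 / (11.24 + 46.35)
= 520.974 / 57.59
= 9.0463 u

9.0463


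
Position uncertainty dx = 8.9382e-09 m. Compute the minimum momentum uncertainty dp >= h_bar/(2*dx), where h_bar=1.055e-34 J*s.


dp = h_bar / (2 * dx)
= 1.055e-34 / (2 * 8.9382e-09)
= 1.055e-34 / 1.7876e-08
= 5.9016e-27 kg*m/s

5.9016e-27


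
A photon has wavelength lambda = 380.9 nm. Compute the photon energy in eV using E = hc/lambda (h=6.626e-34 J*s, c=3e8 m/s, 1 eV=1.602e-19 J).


E = hc / lambda
= (6.626e-34)(3e8) / (380.9e-9)
= 1.9878e-25 / 3.8090e-07
= 5.2187e-19 J
Converting to eV: 5.2187e-19 / 1.602e-19
= 3.2576 eV

3.2576


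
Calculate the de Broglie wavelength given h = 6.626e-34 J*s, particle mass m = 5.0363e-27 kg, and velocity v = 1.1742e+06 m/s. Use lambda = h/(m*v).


lambda = h / (m * v)
= 6.626e-34 / (5.0363e-27 * 1.1742e+06)
= 6.626e-34 / 5.9136e-21
= 1.1205e-13 m

1.1205e-13


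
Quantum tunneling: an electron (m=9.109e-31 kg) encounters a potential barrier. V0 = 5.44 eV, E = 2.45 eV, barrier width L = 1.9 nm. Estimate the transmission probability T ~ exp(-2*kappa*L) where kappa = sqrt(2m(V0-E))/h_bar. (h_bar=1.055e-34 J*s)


V0 - E = 2.99 eV = 4.7900e-19 J
kappa = sqrt(2 * m * (V0-E)) / h_bar
= sqrt(2 * 9.109e-31 * 4.7900e-19) / 1.055e-34
= 8.8545e+09 /m
2*kappa*L = 2 * 8.8545e+09 * 1.9e-9
= 33.6472
T = exp(-33.6472) = 2.439084e-15

2.439084e-15


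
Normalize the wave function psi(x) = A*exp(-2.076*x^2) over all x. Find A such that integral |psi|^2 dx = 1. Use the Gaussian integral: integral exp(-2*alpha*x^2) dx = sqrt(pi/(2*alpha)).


integral |psi|^2 dx = A^2 * sqrt(pi/(2*alpha)) = 1
A^2 = sqrt(2*alpha/pi)
= sqrt(2 * 2.076 / pi)
= 1.149618
A = sqrt(1.149618)
= 1.0722

1.0722


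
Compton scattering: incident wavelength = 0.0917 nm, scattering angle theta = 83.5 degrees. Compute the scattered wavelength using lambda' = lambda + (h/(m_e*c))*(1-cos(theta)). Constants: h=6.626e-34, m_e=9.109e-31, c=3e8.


Compton wavelength: h/(m_e*c) = 2.4247e-12 m
d_lambda = 2.4247e-12 * (1 - cos(83.5 deg))
= 2.4247e-12 * 0.886797
= 2.1502e-12 m = 0.00215 nm
lambda' = 0.0917 + 0.00215
= 0.09385 nm

0.09385


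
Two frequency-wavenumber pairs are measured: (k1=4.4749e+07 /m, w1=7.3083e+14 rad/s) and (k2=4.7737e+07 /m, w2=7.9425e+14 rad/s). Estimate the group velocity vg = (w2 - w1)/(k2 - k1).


vg = (w2 - w1) / (k2 - k1)
= (7.9425e+14 - 7.3083e+14) / (4.7737e+07 - 4.4749e+07)
= 6.3420e+13 / 2.9880e+06
= 2.1225e+07 m/s

2.1225e+07


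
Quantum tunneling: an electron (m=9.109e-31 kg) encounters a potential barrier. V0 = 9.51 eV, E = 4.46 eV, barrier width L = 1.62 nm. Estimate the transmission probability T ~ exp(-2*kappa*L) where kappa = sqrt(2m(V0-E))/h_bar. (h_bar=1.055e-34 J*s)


V0 - E = 5.05 eV = 8.0901e-19 J
kappa = sqrt(2 * m * (V0-E)) / h_bar
= sqrt(2 * 9.109e-31 * 8.0901e-19) / 1.055e-34
= 1.1507e+10 /m
2*kappa*L = 2 * 1.1507e+10 * 1.62e-9
= 37.2838
T = exp(-37.2838) = 6.424858e-17

6.424858e-17


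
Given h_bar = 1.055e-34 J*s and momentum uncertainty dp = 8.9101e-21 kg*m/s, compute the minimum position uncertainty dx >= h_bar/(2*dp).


dx = h_bar / (2 * dp)
= 1.055e-34 / (2 * 8.9101e-21)
= 1.055e-34 / 1.7820e-20
= 5.9202e-15 m

5.9202e-15


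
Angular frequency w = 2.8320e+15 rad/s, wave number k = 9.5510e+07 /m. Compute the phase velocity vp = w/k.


vp = w / k
= 2.8320e+15 / 9.5510e+07
= 2.9651e+07 m/s

2.9651e+07


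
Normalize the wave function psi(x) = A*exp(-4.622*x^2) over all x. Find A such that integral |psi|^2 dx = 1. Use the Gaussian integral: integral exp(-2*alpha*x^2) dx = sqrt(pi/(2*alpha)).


integral |psi|^2 dx = A^2 * sqrt(pi/(2*alpha)) = 1
A^2 = sqrt(2*alpha/pi)
= sqrt(2 * 4.622 / pi)
= 1.715359
A = sqrt(1.715359)
= 1.3097

1.3097


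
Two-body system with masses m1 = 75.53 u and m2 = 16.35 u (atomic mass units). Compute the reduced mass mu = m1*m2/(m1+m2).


mu = m1 * m2 / (m1 + m2)
= 75.53 * 16.35 / (75.53 + 16.35)
= 1234.9155 / 91.88
= 13.4405 u

13.4405


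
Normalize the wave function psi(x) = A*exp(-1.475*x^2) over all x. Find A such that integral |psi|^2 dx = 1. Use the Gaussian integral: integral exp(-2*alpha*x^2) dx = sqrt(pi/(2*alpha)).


integral |psi|^2 dx = A^2 * sqrt(pi/(2*alpha)) = 1
A^2 = sqrt(2*alpha/pi)
= sqrt(2 * 1.475 / pi)
= 0.969027
A = sqrt(0.969027)
= 0.9844

0.9844


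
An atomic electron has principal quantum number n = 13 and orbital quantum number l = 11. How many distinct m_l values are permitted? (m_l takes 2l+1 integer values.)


m_l ranges from -l to +l in integer steps
So m_l goes from -11 to +11
Count = 2l + 1 = 2*11 + 1
= 23

23


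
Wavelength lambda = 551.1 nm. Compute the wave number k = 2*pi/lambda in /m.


k = 2 * pi / lambda
= 6.2832 / (551.1e-9)
= 6.2832 / 5.5110e-07
= 1.1401e+07 /m

1.1401e+07


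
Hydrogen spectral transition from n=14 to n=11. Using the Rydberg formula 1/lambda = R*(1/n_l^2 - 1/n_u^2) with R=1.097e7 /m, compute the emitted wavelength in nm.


1/lambda = R * (1/n_l^2 - 1/n_u^2)
= 1.097e7 * (1/11^2 - 1/14^2)
= 1.097e7 * (0.008264 - 0.005102)
= 1.097e7 * 0.003162
= 3.4692e+04 /m
lambda = 1 / 3.4692e+04 = 28825.2811 nm

28825.2811


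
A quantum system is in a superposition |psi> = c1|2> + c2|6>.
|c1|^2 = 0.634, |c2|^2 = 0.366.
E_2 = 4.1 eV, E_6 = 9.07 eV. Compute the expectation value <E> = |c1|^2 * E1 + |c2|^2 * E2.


<E> = |c1|^2 * E1 + |c2|^2 * E2
= 0.634 * 4.1 + 0.366 * 9.07
= 2.5994 + 3.3196
= 5.919 eV

5.919


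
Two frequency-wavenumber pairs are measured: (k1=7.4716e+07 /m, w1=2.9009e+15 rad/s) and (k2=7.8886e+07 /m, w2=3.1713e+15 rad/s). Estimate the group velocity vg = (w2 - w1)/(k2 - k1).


vg = (w2 - w1) / (k2 - k1)
= (3.1713e+15 - 2.9009e+15) / (7.8886e+07 - 7.4716e+07)
= 2.7040e+14 / 4.1700e+06
= 6.4844e+07 m/s

6.4844e+07


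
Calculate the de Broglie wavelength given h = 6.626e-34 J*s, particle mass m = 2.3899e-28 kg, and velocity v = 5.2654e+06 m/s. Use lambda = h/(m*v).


lambda = h / (m * v)
= 6.626e-34 / (2.3899e-28 * 5.2654e+06)
= 6.626e-34 / 1.2584e-21
= 5.2655e-13 m

5.2655e-13


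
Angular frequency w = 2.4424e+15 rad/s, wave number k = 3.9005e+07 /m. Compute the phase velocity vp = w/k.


vp = w / k
= 2.4424e+15 / 3.9005e+07
= 6.2618e+07 m/s

6.2618e+07


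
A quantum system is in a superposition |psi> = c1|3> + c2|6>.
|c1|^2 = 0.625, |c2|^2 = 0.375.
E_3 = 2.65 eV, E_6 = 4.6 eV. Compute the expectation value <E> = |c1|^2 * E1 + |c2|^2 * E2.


<E> = |c1|^2 * E1 + |c2|^2 * E2
= 0.625 * 2.65 + 0.375 * 4.6
= 1.6562 + 1.725
= 3.3812 eV

3.3812


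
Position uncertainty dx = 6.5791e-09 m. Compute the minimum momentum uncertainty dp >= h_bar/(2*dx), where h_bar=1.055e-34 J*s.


dp = h_bar / (2 * dx)
= 1.055e-34 / (2 * 6.5791e-09)
= 1.055e-34 / 1.3158e-08
= 8.0178e-27 kg*m/s

8.0178e-27


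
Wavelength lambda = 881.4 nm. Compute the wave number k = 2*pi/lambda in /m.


k = 2 * pi / lambda
= 6.2832 / (881.4e-9)
= 6.2832 / 8.8140e-07
= 7.1286e+06 /m

7.1286e+06


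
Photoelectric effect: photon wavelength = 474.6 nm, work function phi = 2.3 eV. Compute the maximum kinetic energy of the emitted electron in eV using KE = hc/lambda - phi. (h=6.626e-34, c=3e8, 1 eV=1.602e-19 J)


E_photon = hc / lambda
= (6.626e-34)(3e8) / (474.6e-9)
= 4.1884e-19 J
= 2.6145 eV
KE = E_photon - phi
= 2.6145 - 2.3
= 0.3145 eV

0.3145


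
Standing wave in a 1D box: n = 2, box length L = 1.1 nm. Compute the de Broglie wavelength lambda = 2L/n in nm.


lambda = 2L / n
= 2 * 1.1 / 2
= 2.2 / 2
= 1.1 nm

1.1


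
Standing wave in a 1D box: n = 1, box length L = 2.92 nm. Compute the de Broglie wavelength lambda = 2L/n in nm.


lambda = 2L / n
= 2 * 2.92 / 1
= 5.84 / 1
= 5.84 nm

5.84


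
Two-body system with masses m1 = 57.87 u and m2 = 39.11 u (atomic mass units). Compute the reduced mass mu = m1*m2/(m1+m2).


mu = m1 * m2 / (m1 + m2)
= 57.87 * 39.11 / (57.87 + 39.11)
= 2263.2957 / 96.98
= 23.3378 u

23.3378


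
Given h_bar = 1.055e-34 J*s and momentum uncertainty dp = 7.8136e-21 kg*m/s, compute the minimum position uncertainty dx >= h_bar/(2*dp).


dx = h_bar / (2 * dp)
= 1.055e-34 / (2 * 7.8136e-21)
= 1.055e-34 / 1.5627e-20
= 6.7510e-15 m

6.7510e-15


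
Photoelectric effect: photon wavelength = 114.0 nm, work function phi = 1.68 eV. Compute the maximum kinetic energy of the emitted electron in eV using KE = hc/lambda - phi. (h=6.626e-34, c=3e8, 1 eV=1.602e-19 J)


E_photon = hc / lambda
= (6.626e-34)(3e8) / (114.0e-9)
= 1.7437e-18 J
= 10.8844 eV
KE = E_photon - phi
= 10.8844 - 1.68
= 9.2044 eV

9.2044


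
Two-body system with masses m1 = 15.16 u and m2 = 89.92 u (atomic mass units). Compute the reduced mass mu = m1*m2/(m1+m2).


mu = m1 * m2 / (m1 + m2)
= 15.16 * 89.92 / (15.16 + 89.92)
= 1363.1872 / 105.08
= 12.9729 u

12.9729


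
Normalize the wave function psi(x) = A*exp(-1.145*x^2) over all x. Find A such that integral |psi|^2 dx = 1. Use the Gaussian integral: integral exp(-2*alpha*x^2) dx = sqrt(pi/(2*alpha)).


integral |psi|^2 dx = A^2 * sqrt(pi/(2*alpha)) = 1
A^2 = sqrt(2*alpha/pi)
= sqrt(2 * 1.145 / pi)
= 0.853774
A = sqrt(0.853774)
= 0.924

0.924


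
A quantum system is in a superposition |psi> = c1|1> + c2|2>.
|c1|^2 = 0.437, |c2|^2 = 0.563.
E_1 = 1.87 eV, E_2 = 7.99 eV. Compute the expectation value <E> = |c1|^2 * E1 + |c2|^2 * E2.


<E> = |c1|^2 * E1 + |c2|^2 * E2
= 0.437 * 1.87 + 0.563 * 7.99
= 0.8172 + 4.4984
= 5.3156 eV

5.3156


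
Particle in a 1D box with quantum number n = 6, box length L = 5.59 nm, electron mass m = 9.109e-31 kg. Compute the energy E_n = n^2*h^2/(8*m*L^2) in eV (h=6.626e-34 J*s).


E = n^2 * h^2 / (8 * m * L^2)
= 6^2 * (6.626e-34)^2 / (8 * 9.109e-31 * (5.59e-9)^2)
= 36 * 4.3904e-67 / (8 * 9.109e-31 * 3.1248e-17)
= 6.9410e-20 J
= 0.4333 eV

0.4333


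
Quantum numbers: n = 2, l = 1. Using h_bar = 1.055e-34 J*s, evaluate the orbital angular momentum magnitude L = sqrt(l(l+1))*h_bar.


L = sqrt(l*(l+1)) * h_bar
= sqrt(1 * 2) * 1.055e-34
= sqrt(2) * 1.055e-34
= 1.4142 * 1.055e-34
= 1.4920e-34 J*s

1.4920e-34


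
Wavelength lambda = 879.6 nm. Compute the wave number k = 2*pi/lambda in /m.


k = 2 * pi / lambda
= 6.2832 / (879.6e-9)
= 6.2832 / 8.7960e-07
= 7.1432e+06 /m

7.1432e+06


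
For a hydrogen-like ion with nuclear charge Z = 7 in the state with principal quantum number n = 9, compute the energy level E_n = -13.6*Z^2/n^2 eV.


E_n = -13.6 * Z^2 / n^2
= -13.6 * 7^2 / 9^2
= -13.6 * 49 / 81
= -8.2272 eV

-8.2272


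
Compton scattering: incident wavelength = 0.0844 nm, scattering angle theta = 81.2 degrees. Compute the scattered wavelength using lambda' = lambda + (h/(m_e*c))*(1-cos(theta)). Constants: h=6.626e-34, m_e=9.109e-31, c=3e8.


Compton wavelength: h/(m_e*c) = 2.4247e-12 m
d_lambda = 2.4247e-12 * (1 - cos(81.2 deg))
= 2.4247e-12 * 0.847014
= 2.0538e-12 m = 0.002054 nm
lambda' = 0.0844 + 0.002054
= 0.086454 nm

0.086454


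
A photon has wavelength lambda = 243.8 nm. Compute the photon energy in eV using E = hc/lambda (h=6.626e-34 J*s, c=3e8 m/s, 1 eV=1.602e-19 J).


E = hc / lambda
= (6.626e-34)(3e8) / (243.8e-9)
= 1.9878e-25 / 2.4380e-07
= 8.1534e-19 J
Converting to eV: 8.1534e-19 / 1.602e-19
= 5.0895 eV

5.0895


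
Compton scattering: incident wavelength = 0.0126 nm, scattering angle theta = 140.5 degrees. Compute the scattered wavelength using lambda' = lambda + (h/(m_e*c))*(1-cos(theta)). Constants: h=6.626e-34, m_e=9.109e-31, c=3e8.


Compton wavelength: h/(m_e*c) = 2.4247e-12 m
d_lambda = 2.4247e-12 * (1 - cos(140.5 deg))
= 2.4247e-12 * 1.771625
= 4.2957e-12 m = 0.004296 nm
lambda' = 0.0126 + 0.004296
= 0.016896 nm

0.016896


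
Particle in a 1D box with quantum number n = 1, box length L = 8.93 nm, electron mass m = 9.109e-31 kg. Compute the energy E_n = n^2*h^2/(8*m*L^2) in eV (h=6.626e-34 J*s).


E = n^2 * h^2 / (8 * m * L^2)
= 1^2 * (6.626e-34)^2 / (8 * 9.109e-31 * (8.93e-9)^2)
= 1 * 4.3904e-67 / (8 * 9.109e-31 * 7.9745e-17)
= 7.5551e-22 J
= 0.0047 eV

0.0047


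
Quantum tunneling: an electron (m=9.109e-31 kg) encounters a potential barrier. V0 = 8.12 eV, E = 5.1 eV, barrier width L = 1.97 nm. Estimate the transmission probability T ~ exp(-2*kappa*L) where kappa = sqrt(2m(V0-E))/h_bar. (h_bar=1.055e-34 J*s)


V0 - E = 3.02 eV = 4.8380e-19 J
kappa = sqrt(2 * m * (V0-E)) / h_bar
= sqrt(2 * 9.109e-31 * 4.8380e-19) / 1.055e-34
= 8.8988e+09 /m
2*kappa*L = 2 * 8.8988e+09 * 1.97e-9
= 35.0614
T = exp(-35.0614) = 5.929827e-16

5.929827e-16


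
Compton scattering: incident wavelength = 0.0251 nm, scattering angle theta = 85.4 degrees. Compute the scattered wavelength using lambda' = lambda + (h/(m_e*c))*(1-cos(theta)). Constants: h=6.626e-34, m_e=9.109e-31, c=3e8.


Compton wavelength: h/(m_e*c) = 2.4247e-12 m
d_lambda = 2.4247e-12 * (1 - cos(85.4 deg))
= 2.4247e-12 * 0.919801
= 2.2302e-12 m = 0.00223 nm
lambda' = 0.0251 + 0.00223
= 0.02733 nm

0.02733


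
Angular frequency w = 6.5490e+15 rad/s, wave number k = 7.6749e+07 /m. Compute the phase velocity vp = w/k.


vp = w / k
= 6.5490e+15 / 7.6749e+07
= 8.5330e+07 m/s

8.5330e+07


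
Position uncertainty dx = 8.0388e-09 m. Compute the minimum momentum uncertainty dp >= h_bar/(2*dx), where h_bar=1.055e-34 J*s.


dp = h_bar / (2 * dx)
= 1.055e-34 / (2 * 8.0388e-09)
= 1.055e-34 / 1.6078e-08
= 6.5619e-27 kg*m/s

6.5619e-27


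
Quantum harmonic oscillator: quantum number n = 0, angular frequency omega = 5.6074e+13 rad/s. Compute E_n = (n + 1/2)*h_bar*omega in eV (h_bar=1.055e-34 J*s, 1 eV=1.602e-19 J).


E = (n + 1/2) * h_bar * omega
= (0 + 0.5) * 1.055e-34 * 5.6074e+13
= 0.5 * 5.9158e-21
= 2.9579e-21 J
= 0.0185 eV

0.0185


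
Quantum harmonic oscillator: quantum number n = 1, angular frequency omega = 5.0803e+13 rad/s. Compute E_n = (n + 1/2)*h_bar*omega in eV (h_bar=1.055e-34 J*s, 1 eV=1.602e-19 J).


E = (n + 1/2) * h_bar * omega
= (1 + 0.5) * 1.055e-34 * 5.0803e+13
= 1.5 * 5.3597e-21
= 8.0396e-21 J
= 0.0502 eV

0.0502


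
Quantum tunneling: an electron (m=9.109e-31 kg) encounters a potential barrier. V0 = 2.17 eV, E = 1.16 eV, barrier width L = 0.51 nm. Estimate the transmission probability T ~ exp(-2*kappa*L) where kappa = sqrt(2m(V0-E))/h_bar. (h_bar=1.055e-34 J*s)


V0 - E = 1.01 eV = 1.6180e-19 J
kappa = sqrt(2 * m * (V0-E)) / h_bar
= sqrt(2 * 9.109e-31 * 1.6180e-19) / 1.055e-34
= 5.1462e+09 /m
2*kappa*L = 2 * 5.1462e+09 * 0.51e-9
= 5.2492
T = exp(-5.2492) = 5.251916e-03

5.251916e-03
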